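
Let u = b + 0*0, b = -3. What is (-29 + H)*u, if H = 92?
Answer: -189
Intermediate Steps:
u = -3 (u = -3 + 0*0 = -3 + 0 = -3)
(-29 + H)*u = (-29 + 92)*(-3) = 63*(-3) = -189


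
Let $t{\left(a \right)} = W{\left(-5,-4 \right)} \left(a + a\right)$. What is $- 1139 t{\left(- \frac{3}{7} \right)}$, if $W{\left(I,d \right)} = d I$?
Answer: $\frac{136680}{7} \approx 19526.0$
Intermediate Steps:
$W{\left(I,d \right)} = I d$
$t{\left(a \right)} = 40 a$ ($t{\left(a \right)} = \left(-5\right) \left(-4\right) \left(a + a\right) = 20 \cdot 2 a = 40 a$)
$- 1139 t{\left(- \frac{3}{7} \right)} = - 1139 \cdot 40 \left(- \frac{3}{7}\right) = \left(-1139\right) \left(- \frac{120}{7}\right) = \frac{136680}{7}$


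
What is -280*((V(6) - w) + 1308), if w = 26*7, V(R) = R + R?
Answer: -318640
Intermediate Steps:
V(R) = 2*R
w = 182
-280*((V(6) - w) + 1308) = -280*((2*6 - 1*182) + 1308) = -280*((12 - 182) + 1308) = -280*(-170 + 1308) = -280*1138 = -318640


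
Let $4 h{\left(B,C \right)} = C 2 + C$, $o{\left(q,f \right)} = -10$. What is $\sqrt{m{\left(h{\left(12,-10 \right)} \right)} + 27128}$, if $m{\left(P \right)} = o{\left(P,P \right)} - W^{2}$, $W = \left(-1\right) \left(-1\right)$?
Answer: $3 \sqrt{3013} \approx 164.67$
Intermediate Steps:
$W = 1$
$h{\left(B,C \right)} = \frac{3 C}{4}$ ($h{\left(B,C \right)} = \frac{C 2 + C}{4} = \frac{2 C + C}{4} = \frac{3 C}{4}$)
$m{\left(P \right)} = -11$ ($m{\left(P \right)} = -10 - 1^{2} = -10 - 1 = -11$)
$\sqrt{m{\left(h{\left(12,-10 \right)} \right)} + 27128} = \sqrt{-11 + 27128} = \sqrt{27117} = 3 \sqrt{3013}$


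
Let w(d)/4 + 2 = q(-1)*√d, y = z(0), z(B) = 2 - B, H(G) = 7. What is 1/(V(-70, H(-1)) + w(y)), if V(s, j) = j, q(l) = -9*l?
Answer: 1/2591 + 36*√2/2591 ≈ 0.020035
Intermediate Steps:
y = 2 (y = 2 - 1*0 = 2 + 0 = 2)
w(d) = -8 + 36*√d (w(d) = -8 + 4*((-9*(-1))*√d) = -8 + 4*(9*√d) = -8 + 36*√d)
1/(V(-70, H(-1)) + w(y)) = 1/(7 + (-8 + 36*√2)) = 1/(-1 + 36*√2)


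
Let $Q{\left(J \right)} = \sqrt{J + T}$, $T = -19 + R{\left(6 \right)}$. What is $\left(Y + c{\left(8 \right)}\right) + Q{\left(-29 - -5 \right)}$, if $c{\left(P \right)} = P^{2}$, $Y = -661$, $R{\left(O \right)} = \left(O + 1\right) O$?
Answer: $-597 + i \approx -597.0 + 1.0 i$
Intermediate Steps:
$R{\left(O \right)} = O \left(1 + O\right)$ ($R{\left(O \right)} = \left(1 + O\right) O = O \left(1 + O\right)$)
$T = 23$ ($T = -19 + 6 \left(1 + 6\right) = -19 + 6 \cdot 7 = -19 + 42 = 23$)
$Q{\left(J \right)} = \sqrt{23 + J}$ ($Q{\left(J \right)} = \sqrt{J + 23} = \sqrt{23 + J}$)
$\left(Y + c{\left(8 \right)}\right) + Q{\left(-29 - -5 \right)} = \left(-661 + 8^{2}\right) + \sqrt{23 - 24} = \left(-661 + 64\right) + \sqrt{23 + \left(-29 + 5\right)} = -597 + \sqrt{23 - 24} = -597 + \sqrt{-1} = -597 + i$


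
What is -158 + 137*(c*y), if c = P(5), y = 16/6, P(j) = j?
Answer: 5006/3 ≈ 1668.7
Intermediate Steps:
y = 8/3 (y = 16*(⅙) = 8/3 ≈ 2.6667)
c = 5
-158 + 137*(c*y) = -158 + 137*(5*(8/3)) = -158 + 137*(40/3) = -158 + 5480/3 = 5006/3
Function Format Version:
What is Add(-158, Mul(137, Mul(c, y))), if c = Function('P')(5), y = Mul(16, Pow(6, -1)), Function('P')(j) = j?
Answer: Rational(5006, 3) ≈ 1668.7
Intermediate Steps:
y = Rational(8, 3) (y = Mul(16, Rational(1, 6)) = Rational(8, 3) ≈ 2.6667)
c = 5
Add(-158, Mul(137, Mul(c, y))) = Add(-158, Mul(137, Mul(5, Rational(8, 3)))) = Add(-158, Mul(137, Rational(40, 3))) = Add(-158, Rational(5480, 3)) = Rational(5006, 3)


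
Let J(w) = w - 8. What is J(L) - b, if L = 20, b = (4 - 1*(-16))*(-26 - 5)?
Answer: 632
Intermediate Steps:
b = -620 (b = (4 + 16)*(-31) = 20*(-31) = -620)
J(w) = -8 + w
J(L) - b = (-8 + 20) - 1*(-620) = 12 + 620 = 632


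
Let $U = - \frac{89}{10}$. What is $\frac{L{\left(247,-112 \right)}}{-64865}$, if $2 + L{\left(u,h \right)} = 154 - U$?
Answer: $- \frac{1609}{648650} \approx -0.0024805$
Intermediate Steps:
$U = - \frac{89}{10}$ ($U = \left(-89\right) \frac{1}{10} = - \frac{89}{10} \approx -8.9$)
$L{\left(u,h \right)} = \frac{1609}{10}$ ($L{\left(u,h \right)} = -2 + \left(154 - - \frac{89}{10}\right) = -2 + \left(154 + \frac{89}{10}\right) = -2 + \frac{1629}{10} = \frac{1609}{10}$)
$\frac{L{\left(247,-112 \right)}}{-64865} = \frac{1609}{10 \left(-64865\right)} = \frac{1609}{10} \left(- \frac{1}{64865}\right) = - \frac{1609}{648650}$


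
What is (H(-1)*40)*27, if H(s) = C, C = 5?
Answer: 5400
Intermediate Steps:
H(s) = 5
(H(-1)*40)*27 = (5*40)*27 = 200*27 = 5400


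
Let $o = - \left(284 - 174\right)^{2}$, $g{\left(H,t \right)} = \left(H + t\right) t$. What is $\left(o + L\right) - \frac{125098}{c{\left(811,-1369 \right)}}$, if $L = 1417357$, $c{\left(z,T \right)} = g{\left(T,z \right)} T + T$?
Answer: $\frac{870589247290223}{619523153} \approx 1.4053 \cdot 10^{6}$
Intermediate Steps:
$g{\left(H,t \right)} = t \left(H + t\right)$
$c{\left(z,T \right)} = T + T z \left(T + z\right)$ ($c{\left(z,T \right)} = z \left(T + z\right) T + T = T z \left(T + z\right) + T = T + T z \left(T + z\right)$)
$o = -12100$ ($o = - 110^{2} = \left(-1\right) 12100 = -12100$)
$\left(o + L\right) - \frac{125098}{c{\left(811,-1369 \right)}} = \left(-12100 + 1417357\right) - \frac{125098}{\left(-1369\right) \left(1 + 811 \left(-1369 + 811\right)\right)} = 1405257 - \frac{125098}{\left(-1369\right) \left(1 + 811 \left(-558\right)\right)} = 1405257 - \frac{125098}{\left(-1369\right) \left(1 - 452538\right)} = 1405257 - \frac{125098}{\left(-1369\right) \left(-452537\right)} = 1405257 - \frac{125098}{619523153} = \frac{870589247290223}{619523153}$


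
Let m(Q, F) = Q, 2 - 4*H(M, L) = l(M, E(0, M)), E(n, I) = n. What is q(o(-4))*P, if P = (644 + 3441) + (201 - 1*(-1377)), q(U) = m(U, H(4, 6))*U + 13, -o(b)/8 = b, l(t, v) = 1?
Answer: 5872531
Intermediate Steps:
o(b) = -8*b
H(M, L) = ¼ (H(M, L) = ½ - ¼*1 = ½ - ¼ = ¼)
q(U) = 13 + U² (q(U) = U*U + 13 = U² + 13 = 13 + U²)
P = 5663 (P = 4085 + (201 + 1377) = 4085 + 1578 = 5663)
q(o(-4))*P = (13 + (-8*(-4))²)*5663 = (13 + 32²)*5663 = (13 + 1024)*5663 = 1037*5663 = 5872531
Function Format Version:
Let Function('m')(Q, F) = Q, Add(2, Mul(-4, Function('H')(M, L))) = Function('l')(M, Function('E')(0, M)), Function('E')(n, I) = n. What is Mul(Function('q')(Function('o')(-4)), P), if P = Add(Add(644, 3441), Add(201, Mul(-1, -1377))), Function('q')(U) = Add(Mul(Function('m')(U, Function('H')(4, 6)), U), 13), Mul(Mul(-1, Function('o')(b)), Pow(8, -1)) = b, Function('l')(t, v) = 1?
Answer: 5872531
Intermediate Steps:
Function('o')(b) = Mul(-8, b)
Function('H')(M, L) = Rational(1, 4) (Function('H')(M, L) = Add(Rational(1, 2), Mul(Rational(-1, 4), 1)) = Add(Rational(1, 2), Rational(-1, 4)) = Rational(1, 4))
Function('q')(U) = Add(13, Pow(U, 2)) (Function('q')(U) = Add(Mul(U, U), 13) = Add(Pow(U, 2), 13) = Add(13, Pow(U, 2)))
P = 5663 (P = Add(4085, Add(201, 1377)) = Add(4085, 1578) = 5663)
Mul(Function('q')(Function('o')(-4)), P) = Mul(Add(13, Pow(Mul(-8, -4), 2)), 5663) = Mul(Add(13, Pow(32, 2)), 5663) = Mul(Add(13, 1024), 5663) = Mul(1037, 5663) = 5872531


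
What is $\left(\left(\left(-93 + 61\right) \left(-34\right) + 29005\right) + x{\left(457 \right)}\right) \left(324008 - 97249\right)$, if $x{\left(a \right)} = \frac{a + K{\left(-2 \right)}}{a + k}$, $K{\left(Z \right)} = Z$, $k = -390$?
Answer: $\frac{457301700674}{67} \approx 6.8254 \cdot 10^{9}$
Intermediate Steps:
$x{\left(a \right)} = \frac{-2 + a}{-390 + a}$ ($x{\left(a \right)} = \frac{a - 2}{a - 390} = \frac{-2 + a}{-390 + a}$)
$\left(\left(\left(-93 + 61\right) \left(-34\right) + 29005\right) + x{\left(457 \right)}\right) \left(324008 - 97249\right) = \left(\left(\left(-93 + 61\right) \left(-34\right) + 29005\right) + \frac{-2 + 457}{-390 + 457}\right) \left(324008 - 97249\right) = \left(\left(\left(-32\right) \left(-34\right) + 29005\right) + \frac{1}{67} \cdot 455\right) 226759 = \left(\left(1088 + 29005\right) + \frac{1}{67} \cdot 455\right) 226759 = \left(30093 + \frac{455}{67}\right) 226759 = \frac{2016686}{67} \cdot 226759 = \frac{457301700674}{67}$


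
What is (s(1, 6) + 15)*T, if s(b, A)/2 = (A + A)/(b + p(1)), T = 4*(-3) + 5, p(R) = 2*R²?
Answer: -161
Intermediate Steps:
T = -7 (T = -12 + 5 = -7)
s(b, A) = 4*A/(2 + b) (s(b, A) = 2*((A + A)/(b + 2*1²)) = 2*((2*A)/(b + 2*1)) = 2*((2*A)/(b + 2)) = 2*((2*A)/(2 + b)) = 2*(2*A/(2 + b)) = 4*A/(2 + b))
(s(1, 6) + 15)*T = (4*6/(2 + 1) + 15)*(-7) = (4*6/3 + 15)*(-7) = (4*6*(⅓) + 15)*(-7) = (8 + 15)*(-7) = 23*(-7) = -161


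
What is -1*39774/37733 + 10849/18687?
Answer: -333891421/705116571 ≈ -0.47353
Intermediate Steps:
-1*39774/37733 + 10849/18687 = -39774*1/37733 + 10849*(1/18687) = -39774/37733 + 10849/18687 = -333891421/705116571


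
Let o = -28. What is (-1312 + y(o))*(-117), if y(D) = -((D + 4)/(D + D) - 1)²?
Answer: 7523568/49 ≈ 1.5354e+5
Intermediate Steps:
y(D) = -(-1 + (4 + D)/(2*D))² (y(D) = -((4 + D)/((2*D)) - 1)² = -((4 + D)*(1/(2*D)) - 1)² = -((4 + D)/(2*D) - 1)² = -(-1 + (4 + D)/(2*D))²)
(-1312 + y(o))*(-117) = (-1312 - ¼*(-4 - 28)²/(-28)²)*(-117) = (-1312 - ¼*1/784*(-32)²)*(-117) = (-1312 - ¼*1/784*1024)*(-117) = (-1312 - 16/49)*(-117) = -64304/49*(-117) = 7523568/49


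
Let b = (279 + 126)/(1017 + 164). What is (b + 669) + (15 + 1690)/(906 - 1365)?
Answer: 360823141/542079 ≈ 665.63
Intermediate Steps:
b = 405/1181 ≈ 0.34293
(b + 669) + (15 + 1690)/(906 - 1365) = (405/1181 + 669) + (15 + 1690)/(906 - 1365) = 790494/1181 + 1705/(-459) = 790494/1181 + 1705*(-1/459) = 790494/1181 - 1705/459 = 360823141/542079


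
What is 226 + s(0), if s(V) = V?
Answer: 226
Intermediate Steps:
226 + s(0) = 226 + 0 = 226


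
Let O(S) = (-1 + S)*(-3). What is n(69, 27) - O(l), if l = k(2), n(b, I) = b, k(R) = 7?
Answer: 87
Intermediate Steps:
l = 7
O(S) = 3 - 3*S
n(69, 27) - O(l) = 69 - (3 - 3*7) = 69 - (3 - 21) = 69 - 1*(-18) = 69 + 18 = 87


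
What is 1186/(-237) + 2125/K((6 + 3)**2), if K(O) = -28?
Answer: -536833/6636 ≈ -80.897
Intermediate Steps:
1186/(-237) + 2125/K((6 + 3)**2) = 1186/(-237) + 2125/(-28) = 1186*(-1/237) + 2125*(-1/28) = -1186/237 - 2125/28 = -536833/6636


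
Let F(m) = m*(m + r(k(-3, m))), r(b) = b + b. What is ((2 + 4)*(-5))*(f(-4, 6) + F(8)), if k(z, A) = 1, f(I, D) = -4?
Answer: -2280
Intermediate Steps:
r(b) = 2*b
F(m) = m*(2 + m) (F(m) = m*(m + 2*1) = m*(m + 2) = m*(2 + m))
((2 + 4)*(-5))*(f(-4, 6) + F(8)) = ((2 + 4)*(-5))*(-4 + 8*(2 + 8)) = (6*(-5))*(-4 + 8*10) = -30*(-4 + 80) = -30*76 = -2280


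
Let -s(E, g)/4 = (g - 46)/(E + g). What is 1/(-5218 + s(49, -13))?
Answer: -9/46903 ≈ -0.00019189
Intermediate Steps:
s(E, g) = -4*(-46 + g)/(E + g) (s(E, g) = -4*(g - 46)/(E + g) = -4*(-46 + g)/(E + g))
1/(-5218 + s(49, -13)) = 1/(-5218 + 4*(46 - 1*(-13))/(49 - 13)) = 1/(-5218 + 4*(46 + 13)/36) = 1/(-5218 + 4*(1/36)*59) = 1/(-5218 + 59/9) = 1/(-46903/9) = -9/46903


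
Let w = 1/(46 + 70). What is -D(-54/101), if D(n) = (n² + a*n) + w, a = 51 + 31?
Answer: 51529991/1183316 ≈ 43.547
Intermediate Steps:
w = 1/116 ≈ 0.0086207
a = 82
D(n) = 1/116 + n² + 82*n (D(n) = (n² + 82*n) + 1/116 = 1/116 + n² + 82*n)
-D(-54/101) = -(1/116 + (-54/101)² + 82*(-54/101)) = -(1/116 + 2916/10201 - 4428/101) = -1*(-51529991/1183316) = 51529991/1183316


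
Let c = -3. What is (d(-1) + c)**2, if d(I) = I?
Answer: 16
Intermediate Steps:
(d(-1) + c)**2 = (-1 - 3)**2 = (-4)**2 = 16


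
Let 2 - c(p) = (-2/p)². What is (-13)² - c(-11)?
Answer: 20211/121 ≈ 167.03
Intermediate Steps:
c(p) = 2 - 4/p² (c(p) = 2 - (-2/p)² = 2 - 4/p²)
(-13)² - c(-11) = (-13)² - (2 - 4/(-11)²) = 169 - (2 - 4*1/121) = 169 - (2 - 4/121) = 169 - 1*238/121 = 169 - 238/121 = 20211/121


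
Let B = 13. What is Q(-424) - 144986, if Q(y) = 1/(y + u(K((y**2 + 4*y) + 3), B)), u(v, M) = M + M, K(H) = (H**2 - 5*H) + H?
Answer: -57704429/398 ≈ -1.4499e+5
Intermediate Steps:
K(H) = H**2 - 4*H
u(v, M) = 2*M
Q(y) = 1/(26 + y) (Q(y) = 1/(y + 2*13) = 1/(y + 26) = 1/(26 + y))
Q(-424) - 144986 = 1/(26 - 424) - 144986 = 1/(-398) - 144986 = -1/398 - 144986 = -57704429/398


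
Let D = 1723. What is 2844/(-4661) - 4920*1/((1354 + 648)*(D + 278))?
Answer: -24084392/39392353 ≈ -0.61140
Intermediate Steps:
2844/(-4661) - 4920*1/((1354 + 648)*(D + 278)) = 2844/(-4661) - 4920*1/((1354 + 648)*(1723 + 278)) = 2844*(-1/4661) - 4920/(2002*2001) = -36/59 - 4920/4006002 = -36/59 - 4920*1/4006002 = -36/59 - 820/667667 = -24084392/39392353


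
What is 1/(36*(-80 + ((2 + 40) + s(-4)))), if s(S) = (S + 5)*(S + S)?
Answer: -1/1656 ≈ -0.00060386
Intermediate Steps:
s(S) = 2*S*(5 + S) (s(S) = (5 + S)*(2*S) = 2*S*(5 + S))
1/(36*(-80 + ((2 + 40) + s(-4)))) = 1/(36*(-80 + ((2 + 40) + 2*(-4)*(5 - 4)))) = 1/(36*(-80 + (42 + 2*(-4)*1))) = 1/(36*(-80 + (42 - 8))) = 1/(36*(-80 + 34)) = 1/(36*(-46)) = 1/(-1656) = -1/1656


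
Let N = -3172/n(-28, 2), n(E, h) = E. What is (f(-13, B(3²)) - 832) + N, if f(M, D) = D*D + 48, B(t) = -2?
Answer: -4667/7 ≈ -666.71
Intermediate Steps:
f(M, D) = 48 + D² (f(M, D) = D² + 48 = 48 + D²)
N = 793/7 (N = -3172/(-28) = -3172*(-1/28) = 793/7 ≈ 113.29)
(f(-13, B(3²)) - 832) + N = ((48 + (-2)²) - 832) + 793/7 = ((48 + 4) - 832) + 793/7 = (52 - 832) + 793/7 = -780 + 793/7 = -4667/7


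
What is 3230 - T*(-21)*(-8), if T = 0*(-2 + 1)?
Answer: 3230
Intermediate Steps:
T = 0 (T = 0*(-1) = 0)
3230 - T*(-21)*(-8) = 3230 - 0*(-21)*(-8) = 3230 - 0*(-8) = 3230 - 1*0 = 3230 + 0 = 3230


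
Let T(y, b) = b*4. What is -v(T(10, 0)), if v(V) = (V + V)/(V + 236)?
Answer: 0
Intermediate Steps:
T(y, b) = 4*b
v(V) = 2*V/(236 + V) (v(V) = (2*V)/(236 + V) = 2*V/(236 + V))
-v(T(10, 0)) = -2*4*0/(236 + 4*0) = -2*0/(236 + 0) = -2*0/236 = -1*0 = 0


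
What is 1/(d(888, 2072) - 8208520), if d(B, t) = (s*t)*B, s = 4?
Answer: -1/848776 ≈ -1.1782e-6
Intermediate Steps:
d(B, t) = 4*B*t (d(B, t) = (4*t)*B = 4*B*t)
1/(d(888, 2072) - 8208520) = 1/(4*888*2072 - 8208520) = 1/(7359744 - 8208520) = 1/(-848776) = -1/848776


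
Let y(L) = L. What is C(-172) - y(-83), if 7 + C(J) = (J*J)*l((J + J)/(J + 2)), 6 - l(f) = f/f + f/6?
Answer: 35194756/255 ≈ 1.3802e+5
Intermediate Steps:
l(f) = 5 - f/6 (l(f) = 6 - (f/f + f/6) = 6 - (1 + f*(⅙)) = 6 - (1 + f/6) = 6 + (-1 - f/6) = 5 - f/6)
C(J) = -7 + J²*(5 - J/(3*(2 + J))) (C(J) = -7 + (J*J)*(5 - (J + J)/(6*(J + 2))) = -7 + J²*(5 - 2*J/(6*(2 + J))) = -7 + J²*(5 - J/(3*(2 + J))))
C(-172) - y(-83) = (-14 - 7*(-172) + (⅓)*(-172)²*(30 + 14*(-172)))/(2 - 172) - 1*(-83) = (-14 + 1204 + (⅓)*29584*(30 - 2408))/(-170) + 83 = -(-14 + 1204 + (⅓)*29584*(-2378))/170 + 83 = -(-14 + 1204 - 70350752/3)/170 + 83 = -1/170*(-70347182/3) + 83 = 35173591/255 + 83 = 35194756/255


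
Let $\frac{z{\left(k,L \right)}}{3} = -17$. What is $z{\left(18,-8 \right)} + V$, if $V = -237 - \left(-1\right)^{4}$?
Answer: $-289$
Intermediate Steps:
$z{\left(k,L \right)} = -51$ ($z{\left(k,L \right)} = 3 \left(-17\right) = -51$)
$V = -238$ ($V = -237 - 1 = -238$)
$z{\left(18,-8 \right)} + V = -51 - 238 = -289$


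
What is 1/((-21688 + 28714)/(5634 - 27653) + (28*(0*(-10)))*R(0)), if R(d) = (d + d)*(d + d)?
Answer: -22019/7026 ≈ -3.1339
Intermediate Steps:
R(d) = 4*d**2 (R(d) = (2*d)*(2*d) = 4*d**2)
1/((-21688 + 28714)/(5634 - 27653) + (28*(0*(-10)))*R(0)) = 1/((-21688 + 28714)/(5634 - 27653) + (28*(0*(-10)))*(4*0**2)) = 1/(7026/(-22019) + (28*0)*(4*0)) = 1/(7026*(-1/22019) + 0*0) = 1/(-7026/22019 + 0) = 1/(-7026/22019) = -22019/7026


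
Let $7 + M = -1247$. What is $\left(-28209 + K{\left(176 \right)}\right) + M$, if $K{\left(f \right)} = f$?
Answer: $-29287$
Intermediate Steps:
$M = -1254$ ($M = -7 - 1247 = -1254$)
$\left(-28209 + K{\left(176 \right)}\right) + M = \left(-28209 + 176\right) - 1254 = -28033 - 1254 = -29287$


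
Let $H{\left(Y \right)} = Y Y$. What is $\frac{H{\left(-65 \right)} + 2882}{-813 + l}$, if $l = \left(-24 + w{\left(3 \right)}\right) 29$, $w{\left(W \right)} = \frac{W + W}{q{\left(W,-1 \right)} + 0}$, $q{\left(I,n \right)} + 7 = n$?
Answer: $- \frac{9476}{2041} \approx -4.6428$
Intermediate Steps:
$H{\left(Y \right)} = Y^{2}$
$q{\left(I,n \right)} = -7 + n$
$w{\left(W \right)} = - \frac{W}{4}$ ($w{\left(W \right)} = \frac{W + W}{\left(-7 - 1\right) + 0} = \frac{2 W}{-8 + 0} = \frac{2 W}{-8} = 2 W \left(- \frac{1}{8}\right) = - \frac{W}{4}$)
$l = - \frac{2871}{4}$ ($l = \left(-24 - \frac{3}{4}\right) 29 = \left(- \frac{99}{4}\right) 29 = - \frac{2871}{4} \approx -717.75$)
$\frac{H{\left(-65 \right)} + 2882}{-813 + l} = \frac{\left(-65\right)^{2} + 2882}{-813 - \frac{2871}{4}} = \frac{4225 + 2882}{- \frac{6123}{4}} = 7107 \left(- \frac{4}{6123}\right) = - \frac{9476}{2041}$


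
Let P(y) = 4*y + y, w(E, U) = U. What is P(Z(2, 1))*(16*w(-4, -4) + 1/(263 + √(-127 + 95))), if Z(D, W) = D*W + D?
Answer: 20*(-256*√2 + 16831*I)/(-263*I + 4*√2) ≈ -1279.9 - 0.0016349*I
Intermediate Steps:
Z(D, W) = D + D*W
P(y) = 5*y
P(Z(2, 1))*(16*w(-4, -4) + 1/(263 + √(-127 + 95))) = (5*(2*(1 + 1)))*(16*(-4) + 1/(263 + √(-127 + 95))) = (5*(2*2))*(-64 + 1/(263 + √(-32))) = (5*4)*(-64 + 1/(263 + 4*I*√2)) = 20*(-64 + 1/(263 + 4*I*√2)) = -1280 + 20/(263 + 4*I*√2)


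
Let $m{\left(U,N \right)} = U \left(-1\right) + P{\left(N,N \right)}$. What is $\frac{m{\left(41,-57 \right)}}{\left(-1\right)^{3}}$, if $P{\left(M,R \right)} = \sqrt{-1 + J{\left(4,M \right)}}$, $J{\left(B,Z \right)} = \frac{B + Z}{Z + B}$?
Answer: $41$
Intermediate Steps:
$J{\left(B,Z \right)} = 1$ ($J{\left(B,Z \right)} = \frac{B + Z}{B + Z} = 1$)
$P{\left(M,R \right)} = 0$ ($P{\left(M,R \right)} = \sqrt{-1 + 1} = \sqrt{0} = 0$)
$m{\left(U,N \right)} = - U$ ($m{\left(U,N \right)} = U \left(-1\right) + 0 = - U + 0 = - U$)
$\frac{m{\left(41,-57 \right)}}{\left(-1\right)^{3}} = \frac{\left(-1\right) 41}{\left(-1\right)^{3}} = - \frac{41}{-1} = \left(-41\right) \left(-1\right) = 41$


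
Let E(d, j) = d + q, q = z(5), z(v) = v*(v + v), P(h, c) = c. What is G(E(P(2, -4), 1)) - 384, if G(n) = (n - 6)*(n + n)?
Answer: 3296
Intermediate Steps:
z(v) = 2*v**2 (z(v) = v*(2*v) = 2*v**2)
q = 50 (q = 2*5**2 = 2*25 = 50)
E(d, j) = 50 + d (E(d, j) = d + 50 = 50 + d)
G(n) = 2*n*(-6 + n) (G(n) = (-6 + n)*(2*n) = 2*n*(-6 + n))
G(E(P(2, -4), 1)) - 384 = 2*(50 - 4)*(-6 + (50 - 4)) - 384 = 2*46*(-6 + 46) - 384 = 2*46*40 - 384 = 3680 - 384 = 3296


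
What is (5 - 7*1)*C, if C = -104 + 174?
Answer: -140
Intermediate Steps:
C = 70
(5 - 7*1)*C = (5 - 7*1)*70 = (5 - 7)*70 = -2*70 = -140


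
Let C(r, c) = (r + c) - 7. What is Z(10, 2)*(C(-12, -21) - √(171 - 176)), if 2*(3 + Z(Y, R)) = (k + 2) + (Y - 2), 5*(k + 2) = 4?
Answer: -56 - 7*I*√5/5 ≈ -56.0 - 3.1305*I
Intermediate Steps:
k = -6/5 (k = -2 + (⅕)*4 = -2 + ⅘ = -6/5 ≈ -1.2000)
C(r, c) = -7 + c + r (C(r, c) = (c + r) - 7 = -7 + c + r)
Z(Y, R) = -18/5 + Y/2 (Z(Y, R) = -3 + ((-6/5 + 2) + (Y - 2))/2 = -3 + (⅘ + (-2 + Y))/2 = -3 + (-6/5 + Y)/2 = -3 + (-⅗ + Y/2) = -18/5 + Y/2)
Z(10, 2)*(C(-12, -21) - √(171 - 176)) = (-18/5 + (½)*10)*((-7 - 21 - 12) - √(171 - 176)) = (-18/5 + 5)*(-40 - √(-5)) = 7*(-40 - I*√5)/5 = -56 - 7*I*√5/5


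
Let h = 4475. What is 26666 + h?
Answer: 31141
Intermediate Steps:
26666 + h = 26666 + 4475 = 31141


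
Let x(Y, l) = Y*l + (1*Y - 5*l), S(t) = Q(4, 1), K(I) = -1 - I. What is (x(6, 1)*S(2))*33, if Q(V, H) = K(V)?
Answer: -1155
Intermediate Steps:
Q(V, H) = -1 - V
S(t) = -5 (S(t) = -1 - 1*4 = -1 - 4 = -5)
x(Y, l) = Y - 5*l + Y*l (x(Y, l) = Y*l + (Y - 5*l) = Y - 5*l + Y*l)
(x(6, 1)*S(2))*33 = ((6 - 5*1 + 6*1)*(-5))*33 = ((6 - 5 + 6)*(-5))*33 = (7*(-5))*33 = -35*33 = -1155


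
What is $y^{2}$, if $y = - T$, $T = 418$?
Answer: $174724$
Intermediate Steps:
$y = -418$ ($y = \left(-1\right) 418 = -418$)
$y^{2} = \left(-418\right)^{2} = 174724$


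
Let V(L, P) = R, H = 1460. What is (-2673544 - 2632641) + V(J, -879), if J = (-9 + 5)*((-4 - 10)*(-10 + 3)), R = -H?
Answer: -5307645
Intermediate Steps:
R = -1460 (R = -1*1460 = -1460)
J = -392 (J = -(-56)*(-7) = -4*98 = -392)
V(L, P) = -1460
(-2673544 - 2632641) + V(J, -879) = (-2673544 - 2632641) - 1460 = -5306185 - 1460 = -5307645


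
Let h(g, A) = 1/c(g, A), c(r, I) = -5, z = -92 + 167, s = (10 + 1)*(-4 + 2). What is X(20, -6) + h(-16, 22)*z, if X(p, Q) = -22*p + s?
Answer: -477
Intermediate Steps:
s = -22 (s = 11*(-2) = -22)
z = 75
X(p, Q) = -22 - 22*p (X(p, Q) = -22*p - 22 = -22 - 22*p)
h(g, A) = -1/5 (h(g, A) = 1/(-5) = -1/5)
X(20, -6) + h(-16, 22)*z = (-22 - 22*20) - 1/5*75 = (-22 - 440) - 15 = -462 - 15 = -477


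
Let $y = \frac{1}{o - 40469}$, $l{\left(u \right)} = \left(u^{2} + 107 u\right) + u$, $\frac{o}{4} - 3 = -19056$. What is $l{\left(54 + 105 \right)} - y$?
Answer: $\frac{4953458494}{116681} \approx 42453.0$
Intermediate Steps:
$o = -76212$ ($o = 12 + 4 \left(-19056\right) = 12 - 76224 = -76212$)
$l{\left(u \right)} = u^{2} + 108 u$
$y = - \frac{1}{116681}$ ($y = \frac{1}{-76212 - 40469} = \frac{1}{-116681} = - \frac{1}{116681} \approx -8.5704 \cdot 10^{-6}$)
$l{\left(54 + 105 \right)} - y = \left(54 + 105\right) \left(108 + \left(54 + 105\right)\right) - - \frac{1}{116681} = 159 \left(108 + 159\right) + \frac{1}{116681} = 159 \cdot 267 + \frac{1}{116681} = 42453 + \frac{1}{116681} = \frac{4953458494}{116681}$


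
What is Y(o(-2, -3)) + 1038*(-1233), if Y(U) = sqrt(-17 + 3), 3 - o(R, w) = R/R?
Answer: -1279854 + I*sqrt(14) ≈ -1.2799e+6 + 3.7417*I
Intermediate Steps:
o(R, w) = 2 (o(R, w) = 3 - R/R = 3 - 1*1 = 3 - 1 = 2)
Y(U) = I*sqrt(14) (Y(U) = sqrt(-14) = I*sqrt(14))
Y(o(-2, -3)) + 1038*(-1233) = I*sqrt(14) + 1038*(-1233) = I*sqrt(14) - 1279854 = -1279854 + I*sqrt(14)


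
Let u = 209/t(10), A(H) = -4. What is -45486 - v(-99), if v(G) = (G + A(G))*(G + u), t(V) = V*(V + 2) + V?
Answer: -7217263/130 ≈ -55517.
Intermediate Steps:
t(V) = V + V*(2 + V) (t(V) = V*(2 + V) + V = V + V*(2 + V))
u = 209/130 (u = 209/((10*(3 + 10))) = 209/((10*13)) = 209/130 ≈ 1.6077)
v(G) = (-4 + G)*(209/130 + G) (v(G) = (G - 4)*(G + 209/130) = (-4 + G)*(209/130 + G))
-45486 - v(-99) = -45486 - (-418/65 + (-99)² - 311/130*(-99)) = -45486 - (-418/65 + 9801 + 30789/130) = -45486 - 1*1304083/130 = -45486 - 1304083/130 = -7217263/130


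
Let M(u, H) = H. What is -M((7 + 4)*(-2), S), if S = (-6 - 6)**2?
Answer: -144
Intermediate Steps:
S = 144 (S = (-12)**2 = 144)
-M((7 + 4)*(-2), S) = -1*144 = -144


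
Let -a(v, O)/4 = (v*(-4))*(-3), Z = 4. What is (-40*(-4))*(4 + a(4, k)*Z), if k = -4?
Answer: -122240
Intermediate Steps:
a(v, O) = -48*v (a(v, O) = -4*v*(-4)*(-3) = -4*(-4*v)*(-3) = -48*v)
(-40*(-4))*(4 + a(4, k)*Z) = (-40*(-4))*(4 - 48*4*4) = 160*(4 - 192*4) = 160*(4 - 768) = 160*(-764) = -122240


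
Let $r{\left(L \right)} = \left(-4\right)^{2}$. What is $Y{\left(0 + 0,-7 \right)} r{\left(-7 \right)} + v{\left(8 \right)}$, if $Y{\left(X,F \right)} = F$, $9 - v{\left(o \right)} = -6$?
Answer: $-97$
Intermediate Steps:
$v{\left(o \right)} = 15$ ($v{\left(o \right)} = 9 - -6 = 9 + 6 = 15$)
$r{\left(L \right)} = 16$
$Y{\left(0 + 0,-7 \right)} r{\left(-7 \right)} + v{\left(8 \right)} = \left(-7\right) 16 + 15 = -112 + 15 = -97$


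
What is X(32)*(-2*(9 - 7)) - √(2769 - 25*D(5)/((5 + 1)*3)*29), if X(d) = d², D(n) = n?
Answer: -4096 - √92434/6 ≈ -4146.7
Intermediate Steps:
X(32)*(-2*(9 - 7)) - √(2769 - 25*D(5)/((5 + 1)*3)*29) = 32²*(-2*(9 - 7)) - √(2769 - 125/((5 + 1)*3)*29) = 1024*(-2*2) - √(2769 - 125/(6*3)*29) = 1024*(-4) - √(2769 - 125/18*29) = -4096 - √(2769 - 125/18*29) = -4096 - √(2769 - 3625/18) = -4096 - √(46217/18) = -4096 - √92434/6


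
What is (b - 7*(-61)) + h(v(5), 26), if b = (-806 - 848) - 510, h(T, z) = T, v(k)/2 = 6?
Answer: -1725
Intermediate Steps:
v(k) = 12 (v(k) = 2*6 = 12)
b = -2164 (b = -1654 - 510 = -2164)
(b - 7*(-61)) + h(v(5), 26) = (-2164 - 7*(-61)) + 12 = (-2164 + 427) + 12 = -1737 + 12 = -1725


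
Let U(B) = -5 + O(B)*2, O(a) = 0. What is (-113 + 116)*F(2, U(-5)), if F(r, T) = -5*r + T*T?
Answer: 45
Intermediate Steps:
U(B) = -5 (U(B) = -5 + 0*2 = -5 + 0 = -5)
F(r, T) = T**2 - 5*r (F(r, T) = -5*r + T**2 = T**2 - 5*r)
(-113 + 116)*F(2, U(-5)) = (-113 + 116)*((-5)**2 - 5*2) = 3*(25 - 10) = 3*15 = 45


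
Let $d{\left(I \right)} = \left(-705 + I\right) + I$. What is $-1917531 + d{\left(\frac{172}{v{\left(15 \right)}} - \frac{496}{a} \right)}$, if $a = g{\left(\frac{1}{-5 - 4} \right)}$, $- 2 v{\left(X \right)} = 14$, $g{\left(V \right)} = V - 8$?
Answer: $- \frac{980181212}{511} \approx -1.9182 \cdot 10^{6}$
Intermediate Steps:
$g{\left(V \right)} = -8 + V$
$v{\left(X \right)} = -7$ ($v{\left(X \right)} = \left(- \frac{1}{2}\right) 14 = -7$)
$a = - \frac{73}{9}$ ($a = -8 + \frac{1}{-5 - 4} = -8 + \frac{1}{-9} = -8 - \frac{1}{9} = - \frac{73}{9} \approx -8.1111$)
$d{\left(I \right)} = -705 + 2 I$
$-1917531 + d{\left(\frac{172}{v{\left(15 \right)}} - \frac{496}{a} \right)} = -1917531 - \left(705 - 2 \left(\frac{172}{-7} - \frac{496}{- \frac{73}{9}}\right)\right) = -1917531 - \left(705 - 2 \left(172 \left(- \frac{1}{7}\right) - - \frac{4464}{73}\right)\right) = -1917531 - \left(705 - 2 \left(- \frac{172}{7} + \frac{4464}{73}\right)\right) = -1917531 + \left(-705 + 2 \cdot \frac{18692}{511}\right) = -1917531 + \left(-705 + \frac{37384}{511}\right) = -1917531 - \frac{322871}{511} = - \frac{980181212}{511}$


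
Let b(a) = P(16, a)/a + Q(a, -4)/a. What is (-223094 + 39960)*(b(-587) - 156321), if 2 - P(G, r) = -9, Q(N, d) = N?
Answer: 16804348553034/587 ≈ 2.8628e+10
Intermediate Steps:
P(G, r) = 11 (P(G, r) = 2 - 1*(-9) = 2 + 9 = 11)
b(a) = 1 + 11/a (b(a) = 11/a + a/a = 11/a + 1 = 1 + 11/a)
(-223094 + 39960)*(b(-587) - 156321) = (-223094 + 39960)*((11 - 587)/(-587) - 156321) = -183134*(-1/587*(-576) - 156321) = -183134*(576/587 - 156321) = -183134*(-91759851/587) = 16804348553034/587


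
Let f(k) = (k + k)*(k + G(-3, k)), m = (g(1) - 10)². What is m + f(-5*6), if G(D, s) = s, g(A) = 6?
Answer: 3616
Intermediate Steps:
m = 16 (m = (6 - 10)² = (-4)² = 16)
f(k) = 4*k² (f(k) = (k + k)*(k + k) = (2*k)*(2*k) = 4*k²)
m + f(-5*6) = 16 + 4*(-5*6)² = 16 + 4*(-30)² = 16 + 4*900 = 16 + 3600 = 3616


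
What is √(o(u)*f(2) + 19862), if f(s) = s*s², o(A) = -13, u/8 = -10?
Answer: √19758 ≈ 140.56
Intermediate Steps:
u = -80 (u = 8*(-10) = -80)
f(s) = s³
√(o(u)*f(2) + 19862) = √(-13*2³ + 19862) = √(-13*8 + 19862) = √(-104 + 19862) = √19758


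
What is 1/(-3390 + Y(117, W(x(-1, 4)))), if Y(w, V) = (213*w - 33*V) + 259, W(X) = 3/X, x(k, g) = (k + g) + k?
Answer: 2/43481 ≈ 4.5997e-5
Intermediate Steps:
x(k, g) = g + 2*k (x(k, g) = (g + k) + k = g + 2*k)
Y(w, V) = 259 - 33*V + 213*w (Y(w, V) = (-33*V + 213*w) + 259 = 259 - 33*V + 213*w)
1/(-3390 + Y(117, W(x(-1, 4)))) = 1/(-3390 + (259 - 99/(4 + 2*(-1)) + 213*117)) = 1/(-3390 + (259 - 99/(4 - 2) + 24921)) = 1/(-3390 + (259 - 99/2 + 24921)) = 1/(-3390 + 50261/2) = 1/(43481/2) = 2/43481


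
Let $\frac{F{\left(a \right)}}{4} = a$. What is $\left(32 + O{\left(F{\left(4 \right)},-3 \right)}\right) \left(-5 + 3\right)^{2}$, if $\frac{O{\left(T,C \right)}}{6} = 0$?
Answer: $128$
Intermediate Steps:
$F{\left(a \right)} = 4 a$
$O{\left(T,C \right)} = 0$ ($O{\left(T,C \right)} = 6 \cdot 0 = 0$)
$\left(32 + O{\left(F{\left(4 \right)},-3 \right)}\right) \left(-5 + 3\right)^{2} = \left(32 + 0\right) \left(-5 + 3\right)^{2} = 32 \left(-2\right)^{2} = 32 \cdot 4 = 128$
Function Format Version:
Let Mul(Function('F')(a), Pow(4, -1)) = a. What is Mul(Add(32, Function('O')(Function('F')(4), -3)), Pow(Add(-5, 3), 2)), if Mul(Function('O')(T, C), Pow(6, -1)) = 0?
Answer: 128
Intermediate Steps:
Function('F')(a) = Mul(4, a)
Function('O')(T, C) = 0 (Function('O')(T, C) = Mul(6, 0) = 0)
Mul(Add(32, Function('O')(Function('F')(4), -3)), Pow(Add(-5, 3), 2)) = Mul(Add(32, 0), Pow(Add(-5, 3), 2)) = Mul(32, Pow(-2, 2)) = Mul(32, 4) = 128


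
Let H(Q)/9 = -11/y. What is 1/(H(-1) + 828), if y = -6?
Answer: 2/1689 ≈ 0.0011841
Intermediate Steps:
H(Q) = 33/2 (H(Q) = 9*(-11/(-6)) = 9*(-11*(-⅙)) = 9*(11/6) = 33/2)
1/(H(-1) + 828) = 1/(33/2 + 828) = 1/(1689/2) = 2/1689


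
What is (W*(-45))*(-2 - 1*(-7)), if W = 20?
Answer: -4500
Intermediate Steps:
(W*(-45))*(-2 - 1*(-7)) = (20*(-45))*(-2 - 1*(-7)) = -900*(-2 + 7) = -900*5 = -4500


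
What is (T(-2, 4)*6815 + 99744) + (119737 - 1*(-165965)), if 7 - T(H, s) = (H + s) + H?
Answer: 433151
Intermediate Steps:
T(H, s) = 7 - s - 2*H (T(H, s) = 7 - ((H + s) + H) = 7 - (s + 2*H) = 7 + (-s - 2*H) = 7 - s - 2*H)
(T(-2, 4)*6815 + 99744) + (119737 - 1*(-165965)) = ((7 - 1*4 - 2*(-2))*6815 + 99744) + (119737 - 1*(-165965)) = ((7 - 4 + 4)*6815 + 99744) + (119737 + 165965) = (7*6815 + 99744) + 285702 = (47705 + 99744) + 285702 = 147449 + 285702 = 433151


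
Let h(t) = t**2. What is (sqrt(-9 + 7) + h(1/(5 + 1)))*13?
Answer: 13/36 + 13*I*sqrt(2) ≈ 0.36111 + 18.385*I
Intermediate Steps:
(sqrt(-9 + 7) + h(1/(5 + 1)))*13 = (sqrt(-9 + 7) + (1/(5 + 1))**2)*13 = (sqrt(-2) + (1/6)**2)*13 = (I*sqrt(2) + (1/6)**2)*13 = (I*sqrt(2) + 1/36)*13 = (1/36 + I*sqrt(2))*13 = 13/36 + 13*I*sqrt(2)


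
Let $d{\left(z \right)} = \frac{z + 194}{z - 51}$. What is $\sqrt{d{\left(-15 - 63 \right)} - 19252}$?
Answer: $\frac{26 i \sqrt{473946}}{129} \approx 138.75 i$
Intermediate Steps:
$d{\left(z \right)} = \frac{194 + z}{-51 + z}$
$\sqrt{d{\left(-15 - 63 \right)} - 19252} = \sqrt{\frac{194 - 78}{-51 - 78} - 19252} = \sqrt{\frac{1}{-129} \cdot 116 - 19252} = \sqrt{\left(- \frac{1}{129}\right) 116 - 19252} = \sqrt{- \frac{116}{129} - 19252} = \sqrt{- \frac{2483624}{129}} = \frac{26 i \sqrt{473946}}{129}$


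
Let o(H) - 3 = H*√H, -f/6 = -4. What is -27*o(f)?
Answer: -81 - 1296*√6 ≈ -3255.5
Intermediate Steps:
f = 24 (f = -6*(-4) = 24)
o(H) = 3 + H^(3/2) (o(H) = 3 + H*√H = 3 + H^(3/2))
-27*o(f) = -27*(3 + 24^(3/2)) = -27*(3 + 48*√6) = -81 - 1296*√6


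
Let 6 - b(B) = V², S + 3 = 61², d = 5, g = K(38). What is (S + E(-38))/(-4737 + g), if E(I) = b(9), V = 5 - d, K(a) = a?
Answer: -3724/4699 ≈ -0.79251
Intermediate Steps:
g = 38
S = 3718 (S = -3 + 61² = -3 + 3721 = 3718)
V = 0 (V = 5 - 1*5 = 5 - 5 = 0)
b(B) = 6 (b(B) = 6 - 1*0² = 6 - 1*0 = 6 + 0 = 6)
E(I) = 6
(S + E(-38))/(-4737 + g) = (3718 + 6)/(-4737 + 38) = 3724/(-4699) = 3724*(-1/4699) = -3724/4699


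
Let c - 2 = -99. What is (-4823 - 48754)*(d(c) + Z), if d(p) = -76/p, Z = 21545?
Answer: -111972768957/97 ≈ -1.1544e+9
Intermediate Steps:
c = -97 (c = 2 - 99 = -97)
(-4823 - 48754)*(d(c) + Z) = (-4823 - 48754)*(-76/(-97) + 21545) = -53577*(-76*(-1/97) + 21545) = -53577*(76/97 + 21545) = -53577*2089941/97 = -111972768957/97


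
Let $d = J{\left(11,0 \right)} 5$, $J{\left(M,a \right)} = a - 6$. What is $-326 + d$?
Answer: $-356$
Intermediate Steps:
$J{\left(M,a \right)} = -6 + a$
$d = -30$ ($d = \left(-6 + 0\right) 5 = \left(-6\right) 5 = -30$)
$-326 + d = -326 - 30 = -356$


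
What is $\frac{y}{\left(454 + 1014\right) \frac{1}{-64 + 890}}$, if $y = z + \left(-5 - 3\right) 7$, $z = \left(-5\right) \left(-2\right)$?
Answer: $- \frac{9499}{367} \approx -25.883$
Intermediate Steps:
$z = 10$
$y = -46$ ($y = 10 + \left(-5 - 3\right) 7 = 10 - 56 = -46$)
$\frac{y}{\left(454 + 1014\right) \frac{1}{-64 + 890}} = \frac{1}{\left(454 + 1014\right) \frac{1}{-64 + 890}} \left(-46\right) = \frac{1}{1468 \cdot \frac{1}{826}} \left(-46\right) = \frac{1}{\frac{734}{413}} \left(-46\right) = \frac{413}{734} \left(-46\right) = - \frac{9499}{367}$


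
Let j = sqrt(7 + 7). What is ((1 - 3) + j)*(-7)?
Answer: 14 - 7*sqrt(14) ≈ -12.192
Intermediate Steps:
j = sqrt(14) ≈ 3.7417
((1 - 3) + j)*(-7) = ((1 - 3) + sqrt(14))*(-7) = (-2 + sqrt(14))*(-7) = 14 - 7*sqrt(14)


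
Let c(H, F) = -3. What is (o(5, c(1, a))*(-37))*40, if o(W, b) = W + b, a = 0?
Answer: -2960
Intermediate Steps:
(o(5, c(1, a))*(-37))*40 = ((5 - 3)*(-37))*40 = (2*(-37))*40 = -74*40 = -2960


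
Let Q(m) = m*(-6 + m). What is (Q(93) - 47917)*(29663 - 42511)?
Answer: 511684448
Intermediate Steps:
(Q(93) - 47917)*(29663 - 42511) = (93*(-6 + 93) - 47917)*(29663 - 42511) = (93*87 - 47917)*(-12848) = (8091 - 47917)*(-12848) = -39826*(-12848) = 511684448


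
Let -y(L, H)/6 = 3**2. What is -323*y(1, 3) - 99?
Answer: 17343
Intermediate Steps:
y(L, H) = -54 (y(L, H) = -6*3**2 = -6*9 = -54)
-323*y(1, 3) - 99 = -323*(-54) - 99 = 17442 - 99 = 17343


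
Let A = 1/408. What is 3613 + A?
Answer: 1474105/408 ≈ 3613.0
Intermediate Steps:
A = 1/408 ≈ 0.0024510
3613 + A = 3613 + 1/408 = 1474105/408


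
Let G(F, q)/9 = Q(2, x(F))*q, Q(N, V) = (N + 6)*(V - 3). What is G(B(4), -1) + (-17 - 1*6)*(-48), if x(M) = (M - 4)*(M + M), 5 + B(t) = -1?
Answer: -7320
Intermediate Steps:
B(t) = -6 (B(t) = -5 - 1 = -6)
x(M) = 2*M*(-4 + M) (x(M) = (-4 + M)*(2*M) = 2*M*(-4 + M))
Q(N, V) = (-3 + V)*(6 + N) (Q(N, V) = (6 + N)*(-3 + V) = (-3 + V)*(6 + N))
G(F, q) = 9*q*(-24 + 16*F*(-4 + F)) (G(F, q) = 9*((-18 - 3*2 + 6*(2*F*(-4 + F)) + 2*(2*F*(-4 + F)))*q) = 9*((-18 - 6 + 12*F*(-4 + F) + 4*F*(-4 + F))*q) = 9*((-24 + 16*F*(-4 + F))*q) = 9*(q*(-24 + 16*F*(-4 + F))) = 9*q*(-24 + 16*F*(-4 + F)))
G(B(4), -1) + (-17 - 1*6)*(-48) = 72*(-1)*(-3 + 2*(-6)*(-4 - 6)) + (-17 - 1*6)*(-48) = 72*(-1)*(-3 + 2*(-6)*(-10)) + (-17 - 6)*(-48) = 72*(-1)*(-3 + 120) - 23*(-48) = 72*(-1)*117 + 1104 = -8424 + 1104 = -7320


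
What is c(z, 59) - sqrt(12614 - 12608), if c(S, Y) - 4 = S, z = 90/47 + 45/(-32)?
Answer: 6781/1504 - sqrt(6) ≈ 2.0592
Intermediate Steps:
z = 765/1504 (z = 90*(1/47) + 45*(-1/32) = 90/47 - 45/32 = 765/1504 ≈ 0.50864)
c(S, Y) = 4 + S
c(z, 59) - sqrt(12614 - 12608) = (4 + 765/1504) - sqrt(12614 - 12608) = 6781/1504 - sqrt(6)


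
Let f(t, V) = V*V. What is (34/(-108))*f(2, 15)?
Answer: -425/6 ≈ -70.833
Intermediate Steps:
f(t, V) = V**2
(34/(-108))*f(2, 15) = (34/(-108))*15**2 = (34*(-1/108))*225 = -17/54*225 = -425/6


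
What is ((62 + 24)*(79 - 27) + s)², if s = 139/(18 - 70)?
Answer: 54012084025/2704 ≈ 1.9975e+7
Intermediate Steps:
s = -139/52 (s = 139/(-52) = 139*(-1/52) = -139/52 ≈ -2.6731)
((62 + 24)*(79 - 27) + s)² = ((62 + 24)*(79 - 27) - 139/52)² = (86*52 - 139/52)² = (4472 - 139/52)² = (232405/52)² = 54012084025/2704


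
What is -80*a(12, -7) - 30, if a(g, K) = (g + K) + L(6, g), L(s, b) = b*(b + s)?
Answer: -17710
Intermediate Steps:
a(g, K) = K + g + g*(6 + g) (a(g, K) = (g + K) + g*(g + 6) = (K + g) + g*(6 + g) = K + g + g*(6 + g))
-80*a(12, -7) - 30 = -80*(-7 + 12 + 12*(6 + 12)) - 30 = -80*(-7 + 12 + 12*18) - 30 = -80*(-7 + 12 + 216) - 30 = -80*221 - 30 = -17680 - 30 = -17710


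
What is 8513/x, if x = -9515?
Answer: -8513/9515 ≈ -0.89469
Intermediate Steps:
8513/x = 8513/(-9515) = 8513*(-1/9515) = -8513/9515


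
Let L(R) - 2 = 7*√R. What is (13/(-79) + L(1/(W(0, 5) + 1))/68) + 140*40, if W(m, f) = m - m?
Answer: 30083027/5372 ≈ 5600.0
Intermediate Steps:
W(m, f) = 0
L(R) = 2 + 7*√R
(13/(-79) + L(1/(W(0, 5) + 1))/68) + 140*40 = (13/(-79) + (2 + 7*√(1/(0 + 1)))/68) + 140*40 = (13*(-1/79) + (2 + 7*√(1/1))*(1/68)) + 5600 = (-13/79 + (2 + 7*√1)*(1/68)) + 5600 = (-13/79 + (2 + 7*1)*(1/68)) + 5600 = (-13/79 + (2 + 7)*(1/68)) + 5600 = (-13/79 + 9*(1/68)) + 5600 = (-13/79 + 9/68) + 5600 = -173/5372 + 5600 = 30083027/5372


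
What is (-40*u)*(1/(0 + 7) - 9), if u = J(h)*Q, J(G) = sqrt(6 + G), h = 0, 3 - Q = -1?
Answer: 9920*sqrt(6)/7 ≈ 3471.3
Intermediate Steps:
Q = 4 (Q = 3 - 1*(-1) = 3 + 1 = 4)
u = 4*sqrt(6) (u = sqrt(6 + 0)*4 = sqrt(6)*4 = 4*sqrt(6) ≈ 9.7980)
(-40*u)*(1/(0 + 7) - 9) = (-160*sqrt(6))*(1/(0 + 7) - 9) = (-160*sqrt(6))*(1/7 - 9) = -160*sqrt(6)*(-62/7) = 9920*sqrt(6)/7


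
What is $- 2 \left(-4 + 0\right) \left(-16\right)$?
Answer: $-128$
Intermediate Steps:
$- 2 \left(-4 + 0\right) \left(-16\right) = \left(-2\right) \left(-4\right) \left(-16\right) = 8 \left(-16\right) = -128$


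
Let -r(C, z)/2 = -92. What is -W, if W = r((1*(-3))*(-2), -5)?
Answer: -184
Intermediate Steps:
r(C, z) = 184 (r(C, z) = -2*(-92) = 184)
W = 184
-W = -1*184 = -184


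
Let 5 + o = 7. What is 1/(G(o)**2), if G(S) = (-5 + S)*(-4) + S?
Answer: 1/196 ≈ 0.0051020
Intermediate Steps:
o = 2 (o = -5 + 7 = 2)
G(S) = 20 - 3*S (G(S) = (20 - 4*S) + S = 20 - 3*S)
1/(G(o)**2) = 1/((20 - 3*2)**2) = 1/((20 - 6)**2) = 1/(14**2) = 1/196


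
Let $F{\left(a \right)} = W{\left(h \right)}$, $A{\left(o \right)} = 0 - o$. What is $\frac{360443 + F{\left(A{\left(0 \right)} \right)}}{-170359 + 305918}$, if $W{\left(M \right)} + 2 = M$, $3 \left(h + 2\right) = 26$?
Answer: $\frac{1081343}{406677} \approx 2.659$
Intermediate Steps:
$h = \frac{20}{3}$ ($h = -2 + \frac{1}{3} \cdot 26 = -2 + \frac{26}{3} = \frac{20}{3} \approx 6.6667$)
$A{\left(o \right)} = - o$
$W{\left(M \right)} = -2 + M$
$F{\left(a \right)} = \frac{14}{3}$ ($F{\left(a \right)} = -2 + \frac{20}{3} = \frac{14}{3}$)
$\frac{360443 + F{\left(A{\left(0 \right)} \right)}}{-170359 + 305918} = \frac{360443 + \frac{14}{3}}{-170359 + 305918} = \frac{1081343}{3 \cdot 135559} = \frac{1081343}{3} \cdot \frac{1}{135559} = \frac{1081343}{406677}$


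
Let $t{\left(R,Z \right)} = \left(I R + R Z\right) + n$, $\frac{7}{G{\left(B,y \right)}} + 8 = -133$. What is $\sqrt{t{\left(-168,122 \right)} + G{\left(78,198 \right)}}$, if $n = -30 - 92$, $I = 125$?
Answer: $\frac{17 i \sqrt{2863005}}{141} \approx 204.01 i$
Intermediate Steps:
$G{\left(B,y \right)} = - \frac{7}{141}$ ($G{\left(B,y \right)} = \frac{7}{-8 - 133} = \frac{7}{-141} = 7 \left(- \frac{1}{141}\right) = - \frac{7}{141}$)
$n = -122$ ($n = -30 - 92 = -122$)
$t{\left(R,Z \right)} = -122 + 125 R + R Z$ ($t{\left(R,Z \right)} = \left(125 R + R Z\right) - 122 = -122 + 125 R + R Z$)
$\sqrt{t{\left(-168,122 \right)} + G{\left(78,198 \right)}} = \sqrt{\left(-122 + 125 \left(-168\right) - 20496\right) - \frac{7}{141}} = \sqrt{\left(-122 - 21000 - 20496\right) - \frac{7}{141}} = \sqrt{-41618 - \frac{7}{141}} = \sqrt{- \frac{5868145}{141}} = \frac{17 i \sqrt{2863005}}{141}$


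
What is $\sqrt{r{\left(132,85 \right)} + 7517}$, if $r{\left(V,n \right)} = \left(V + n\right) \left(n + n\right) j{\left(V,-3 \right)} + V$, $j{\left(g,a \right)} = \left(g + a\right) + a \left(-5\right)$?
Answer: $\sqrt{5319809} \approx 2306.5$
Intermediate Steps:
$j{\left(g,a \right)} = g - 4 a$ ($j{\left(g,a \right)} = \left(a + g\right) - 5 a = g - 4 a$)
$r{\left(V,n \right)} = V + 2 n \left(12 + V\right) \left(V + n\right)$ ($r{\left(V,n \right)} = \left(V + n\right) \left(n + n\right) \left(V - -12\right) + V = \left(V + n\right) 2 n \left(V + 12\right) + V = 2 n \left(V + n\right) \left(12 + V\right) + V = 2 n \left(12 + V\right) \left(V + n\right) + V = V + 2 n \left(12 + V\right) \left(V + n\right)$)
$\sqrt{r{\left(132,85 \right)} + 7517} = \sqrt{\left(132 + 2 \cdot 85^{2} \left(12 + 132\right) + 2 \cdot 132 \cdot 85 \left(12 + 132\right)\right) + 7517} = \sqrt{\left(132 + 2 \cdot 7225 \cdot 144 + 2 \cdot 132 \cdot 85 \cdot 144\right) + 7517} = \sqrt{\left(132 + 2080800 + 3231360\right) + 7517} = \sqrt{5312292 + 7517} = \sqrt{5319809}$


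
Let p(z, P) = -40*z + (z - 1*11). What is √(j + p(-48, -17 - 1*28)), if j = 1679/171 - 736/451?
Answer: √1235251804226/25707 ≈ 43.234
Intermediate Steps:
j = 631373/77121 (j = 1679*(1/171) - 736*1/451 = 1679/171 - 736/451 = 631373/77121 ≈ 8.1868)
p(z, P) = -11 - 39*z (p(z, P) = -40*z + (z - 11) = -40*z + (-11 + z) = -11 - 39*z)
√(j + p(-48, -17 - 1*28)) = √(631373/77121 + (-11 - 39*(-48))) = √(631373/77121 + (-11 + 1872)) = √(631373/77121 + 1861) = √(144153554/77121) = √1235251804226/25707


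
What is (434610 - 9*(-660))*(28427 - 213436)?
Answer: -81505714950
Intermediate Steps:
(434610 - 9*(-660))*(28427 - 213436) = (434610 + 5940)*(-185009) = 440550*(-185009) = -81505714950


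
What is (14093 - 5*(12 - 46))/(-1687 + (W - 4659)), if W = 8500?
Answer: 14263/2154 ≈ 6.6216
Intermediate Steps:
(14093 - 5*(12 - 46))/(-1687 + (W - 4659)) = (14093 - 5*(12 - 46))/(-1687 + (8500 - 4659)) = (14093 - 5*(-34))/(-1687 + 3841) = (14093 + 170)/2154 = 14263*(1/2154) = 14263/2154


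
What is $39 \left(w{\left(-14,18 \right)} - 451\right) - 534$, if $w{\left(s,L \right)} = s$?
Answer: $-18669$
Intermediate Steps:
$39 \left(w{\left(-14,18 \right)} - 451\right) - 534 = 39 \left(-14 - 451\right) - 534 = 39 \left(-465\right) - 534 = -18135 - 534 = -18669$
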